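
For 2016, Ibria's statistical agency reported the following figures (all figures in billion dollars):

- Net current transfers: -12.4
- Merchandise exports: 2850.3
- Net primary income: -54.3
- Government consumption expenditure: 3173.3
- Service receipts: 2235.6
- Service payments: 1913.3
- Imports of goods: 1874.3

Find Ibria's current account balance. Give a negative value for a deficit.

Goods balance = 2850.3 - 1874.3 = 976.0
Services balance = 2235.6 - 1913.3 = 322.3
Trade balance (goods + services) = 976.0 + 322.3 = 1298.3
Net primary income = -54.3
Net secondary income = -12.4
Current account = 1298.3 + (-54.3) + (-12.4) = 1231.6

1231.6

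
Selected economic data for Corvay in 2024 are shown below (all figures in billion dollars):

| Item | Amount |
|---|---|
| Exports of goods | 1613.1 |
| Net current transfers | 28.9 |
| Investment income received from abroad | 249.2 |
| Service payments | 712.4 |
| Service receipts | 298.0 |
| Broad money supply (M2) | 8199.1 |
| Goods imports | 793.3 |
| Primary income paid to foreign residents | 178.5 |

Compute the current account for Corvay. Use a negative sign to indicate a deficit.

Goods balance = 1613.1 - 793.3 = 819.8
Services balance = 298.0 - 712.4 = -414.4
Trade balance (goods + services) = 819.8 + (-414.4) = 405.4
Net primary income = 249.2 - 178.5 = 70.7
Net secondary income = 28.9
Current account = 405.4 + 70.7 + 28.9 = 505.0

505.0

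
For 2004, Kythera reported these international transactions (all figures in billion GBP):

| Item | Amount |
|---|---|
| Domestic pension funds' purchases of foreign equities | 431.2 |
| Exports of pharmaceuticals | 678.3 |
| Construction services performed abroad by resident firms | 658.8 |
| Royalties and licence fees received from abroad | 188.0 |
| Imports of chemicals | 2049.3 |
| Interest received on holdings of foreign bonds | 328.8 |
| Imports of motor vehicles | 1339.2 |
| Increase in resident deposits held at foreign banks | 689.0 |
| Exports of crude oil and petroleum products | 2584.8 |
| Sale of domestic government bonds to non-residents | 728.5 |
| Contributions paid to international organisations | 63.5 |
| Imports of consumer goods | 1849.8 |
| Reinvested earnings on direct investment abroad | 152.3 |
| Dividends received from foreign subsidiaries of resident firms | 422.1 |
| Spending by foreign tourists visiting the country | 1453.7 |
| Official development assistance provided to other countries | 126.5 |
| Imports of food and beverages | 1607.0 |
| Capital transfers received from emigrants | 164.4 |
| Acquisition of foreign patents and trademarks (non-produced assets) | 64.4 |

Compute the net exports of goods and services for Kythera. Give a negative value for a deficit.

-1281.7

Goods: -1339.2 + 678.3 - 1849.8 + 2584.8 - 2049.3 - 1607.0 = -3582.2
Services: 658.8 + 188.0 + 1453.7 = 2300.5
Trade balance = -3582.2 + 2300.5 = -1281.7
(Excluded from the trade balance — financial account: domestic pension funds' purchases of foreign equities 431.2, increase in resident deposits held at foreign banks 689.0, sale of domestic government bonds to non-residents 728.5; primary income: interest received on holdings of foreign bonds 328.8, reinvested earnings on direct investment abroad 152.3, dividends received from foreign subsidiaries of resident firms 422.1; secondary income: contributions paid to international organisations 63.5, official development assistance provided to other countries 126.5; capital account: capital transfers received from emigrants 164.4, acquisition of foreign patents and trademarks (non-produced assets) 64.4.)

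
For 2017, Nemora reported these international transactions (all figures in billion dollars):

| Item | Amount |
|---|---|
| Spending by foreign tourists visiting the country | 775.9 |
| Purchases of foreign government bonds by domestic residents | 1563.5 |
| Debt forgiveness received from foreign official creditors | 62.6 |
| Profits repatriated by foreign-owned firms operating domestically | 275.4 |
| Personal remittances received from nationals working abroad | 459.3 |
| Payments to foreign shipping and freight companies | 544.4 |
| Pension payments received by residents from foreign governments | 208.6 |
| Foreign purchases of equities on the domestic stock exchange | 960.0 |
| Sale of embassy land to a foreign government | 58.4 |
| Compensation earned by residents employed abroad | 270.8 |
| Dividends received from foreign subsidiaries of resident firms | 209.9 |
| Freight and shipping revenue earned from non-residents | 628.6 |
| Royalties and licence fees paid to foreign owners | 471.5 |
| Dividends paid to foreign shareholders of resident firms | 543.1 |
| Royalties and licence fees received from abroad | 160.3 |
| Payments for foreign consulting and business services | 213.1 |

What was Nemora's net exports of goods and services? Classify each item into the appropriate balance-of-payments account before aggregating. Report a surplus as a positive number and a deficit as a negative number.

335.8

Services: -544.4 - 471.5 + 628.6 + 775.9 - 213.1 + 160.3 = 335.8
Trade balance = 0.0 + 335.8 = 335.8
(Excluded from the trade balance — financial account: purchases of foreign government bonds by domestic residents 1563.5, foreign purchases of equities on the domestic stock exchange 960.0; capital account: debt forgiveness received from foreign official creditors 62.6, sale of embassy land to a foreign government 58.4; primary income: profits repatriated by foreign-owned firms operating domestically 275.4, compensation earned by residents employed abroad 270.8, dividends received from foreign subsidiaries of resident firms 209.9, dividends paid to foreign shareholders of resident firms 543.1; secondary income: personal remittances received from nationals working abroad 459.3, pension payments received by residents from foreign governments 208.6.)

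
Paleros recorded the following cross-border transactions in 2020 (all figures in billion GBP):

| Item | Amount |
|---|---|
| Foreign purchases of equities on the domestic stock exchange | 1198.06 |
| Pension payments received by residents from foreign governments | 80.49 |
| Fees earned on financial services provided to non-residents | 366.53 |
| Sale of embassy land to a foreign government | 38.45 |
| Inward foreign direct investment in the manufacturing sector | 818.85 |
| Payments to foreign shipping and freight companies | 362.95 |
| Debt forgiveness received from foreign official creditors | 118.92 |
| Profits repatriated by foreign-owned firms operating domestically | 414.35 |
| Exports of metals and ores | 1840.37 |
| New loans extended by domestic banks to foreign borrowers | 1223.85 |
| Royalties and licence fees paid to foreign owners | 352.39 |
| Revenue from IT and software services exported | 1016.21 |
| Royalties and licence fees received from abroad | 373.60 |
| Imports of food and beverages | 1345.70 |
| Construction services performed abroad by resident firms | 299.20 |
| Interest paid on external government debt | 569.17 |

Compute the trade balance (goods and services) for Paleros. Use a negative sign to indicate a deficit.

Goods: -1345.70 + 1840.37 = 494.67
Services: 373.60 - 352.39 + 1016.21 + 366.53 - 362.95 + 299.20 = 1340.20
Trade balance = 494.67 + 1340.20 = 1834.87
(Excluded from the trade balance — financial account: foreign purchases of equities on the domestic stock exchange 1198.06, inward foreign direct investment in the manufacturing sector 818.85, new loans extended by domestic banks to foreign borrowers 1223.85; secondary income: pension payments received by residents from foreign governments 80.49; capital account: sale of embassy land to a foreign government 38.45, debt forgiveness received from foreign official creditors 118.92; primary income: profits repatriated by foreign-owned firms operating domestically 414.35, interest paid on external government debt 569.17.)

1834.87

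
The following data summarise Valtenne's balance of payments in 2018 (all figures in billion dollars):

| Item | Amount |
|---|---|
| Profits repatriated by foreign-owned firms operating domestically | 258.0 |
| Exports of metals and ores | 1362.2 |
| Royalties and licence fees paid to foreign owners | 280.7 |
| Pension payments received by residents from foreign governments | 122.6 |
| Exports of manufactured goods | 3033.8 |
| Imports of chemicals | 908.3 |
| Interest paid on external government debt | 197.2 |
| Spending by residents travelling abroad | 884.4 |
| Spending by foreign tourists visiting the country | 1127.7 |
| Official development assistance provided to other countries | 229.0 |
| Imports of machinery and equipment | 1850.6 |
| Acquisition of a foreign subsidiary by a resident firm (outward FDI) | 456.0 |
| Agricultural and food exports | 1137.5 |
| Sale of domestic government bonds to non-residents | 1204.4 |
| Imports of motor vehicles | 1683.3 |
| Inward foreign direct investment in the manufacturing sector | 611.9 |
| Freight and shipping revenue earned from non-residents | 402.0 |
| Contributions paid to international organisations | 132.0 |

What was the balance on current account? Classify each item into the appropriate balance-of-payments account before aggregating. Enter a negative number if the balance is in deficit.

762.3

Goods: -908.3 - 1850.6 + 3033.8 - 1683.3 + 1362.2 + 1137.5 = 1091.3
Services: -280.7 - 884.4 + 1127.7 + 402.0 = 364.6
Primary income: -258.0 - 197.2 = -455.2
Secondary income: 122.6 - 229.0 - 132.0 = -238.4
Current account = 1091.3 + 364.6 + (-455.2) + (-238.4) = 762.3
(Excluded from the current account — financial account: acquisition of a foreign subsidiary by a resident firm (outward FDI) 456.0, sale of domestic government bonds to non-residents 1204.4, inward foreign direct investment in the manufacturing sector 611.9.)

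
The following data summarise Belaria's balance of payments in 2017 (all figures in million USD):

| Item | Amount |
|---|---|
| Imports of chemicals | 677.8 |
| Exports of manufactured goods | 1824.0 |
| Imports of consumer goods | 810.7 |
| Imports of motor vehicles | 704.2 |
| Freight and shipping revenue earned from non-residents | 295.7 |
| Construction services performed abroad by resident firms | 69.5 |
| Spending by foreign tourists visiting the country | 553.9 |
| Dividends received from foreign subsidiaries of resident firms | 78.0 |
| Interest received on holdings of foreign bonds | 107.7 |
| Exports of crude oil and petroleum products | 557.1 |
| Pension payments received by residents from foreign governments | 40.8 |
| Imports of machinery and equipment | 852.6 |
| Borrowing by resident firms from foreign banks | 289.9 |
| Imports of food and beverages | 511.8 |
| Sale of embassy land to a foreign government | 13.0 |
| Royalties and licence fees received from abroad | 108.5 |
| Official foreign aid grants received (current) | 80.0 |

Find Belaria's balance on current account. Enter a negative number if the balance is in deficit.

Goods: 1824.0 - 810.7 - 511.8 - 677.8 + 557.1 - 852.6 - 704.2 = -1176.0
Services: 69.5 + 108.5 + 553.9 + 295.7 = 1027.6
Primary income: 78.0 + 107.7 = 185.7
Secondary income: 80.0 + 40.8 = 120.8
Current account = (-1176.0) + 1027.6 + 185.7 + 120.8 = 158.1
(Excluded from the current account — financial account: borrowing by resident firms from foreign banks 289.9; capital account: sale of embassy land to a foreign government 13.0.)

158.1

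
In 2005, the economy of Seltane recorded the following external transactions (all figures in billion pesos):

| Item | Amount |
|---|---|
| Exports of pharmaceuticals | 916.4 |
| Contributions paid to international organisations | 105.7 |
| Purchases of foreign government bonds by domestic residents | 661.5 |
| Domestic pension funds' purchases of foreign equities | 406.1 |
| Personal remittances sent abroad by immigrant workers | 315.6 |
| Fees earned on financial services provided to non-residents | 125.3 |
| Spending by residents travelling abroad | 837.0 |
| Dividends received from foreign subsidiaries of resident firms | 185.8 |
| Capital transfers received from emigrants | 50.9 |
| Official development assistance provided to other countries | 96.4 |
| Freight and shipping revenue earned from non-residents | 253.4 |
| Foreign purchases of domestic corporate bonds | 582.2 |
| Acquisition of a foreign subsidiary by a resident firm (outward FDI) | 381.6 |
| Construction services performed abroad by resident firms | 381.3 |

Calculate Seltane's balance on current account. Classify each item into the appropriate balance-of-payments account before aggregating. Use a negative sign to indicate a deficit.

507.5

Goods: 916.4
Services: -837.0 + 125.3 + 381.3 + 253.4 = -77.0
Primary income: 185.8
Secondary income: -96.4 - 105.7 - 315.6 = -517.7
Current account = 916.4 + (-77.0) + 185.8 + (-517.7) = 507.5
(Excluded from the current account — financial account: purchases of foreign government bonds by domestic residents 661.5, domestic pension funds' purchases of foreign equities 406.1, foreign purchases of domestic corporate bonds 582.2, acquisition of a foreign subsidiary by a resident firm (outward FDI) 381.6; capital account: capital transfers received from emigrants 50.9.)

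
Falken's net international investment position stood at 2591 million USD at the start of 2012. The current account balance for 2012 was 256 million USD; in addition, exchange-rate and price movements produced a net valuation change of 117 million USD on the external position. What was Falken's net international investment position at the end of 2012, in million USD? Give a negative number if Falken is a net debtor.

2964

Change in NIIP = current account + net valuation change = 256 + 117 = 373
End-of-year NIIP = 2591 + 373 = 2964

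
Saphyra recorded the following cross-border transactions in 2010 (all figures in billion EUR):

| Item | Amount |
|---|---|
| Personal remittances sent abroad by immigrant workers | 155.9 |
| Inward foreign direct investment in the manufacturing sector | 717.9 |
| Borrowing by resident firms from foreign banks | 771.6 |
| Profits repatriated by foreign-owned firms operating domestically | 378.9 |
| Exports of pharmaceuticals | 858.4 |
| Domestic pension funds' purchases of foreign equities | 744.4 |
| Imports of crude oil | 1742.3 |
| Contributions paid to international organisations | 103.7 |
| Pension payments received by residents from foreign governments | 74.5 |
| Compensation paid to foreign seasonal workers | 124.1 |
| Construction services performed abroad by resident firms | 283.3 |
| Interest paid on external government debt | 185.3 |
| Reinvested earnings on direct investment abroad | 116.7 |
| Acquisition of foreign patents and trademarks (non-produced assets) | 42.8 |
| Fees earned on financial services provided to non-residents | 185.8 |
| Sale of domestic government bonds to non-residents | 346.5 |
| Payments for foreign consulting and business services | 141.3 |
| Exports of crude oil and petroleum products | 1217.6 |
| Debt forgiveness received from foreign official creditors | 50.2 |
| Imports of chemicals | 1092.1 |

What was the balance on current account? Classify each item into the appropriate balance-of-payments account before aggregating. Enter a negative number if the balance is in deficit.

Goods: -1742.3 - 1092.1 + 1217.6 + 858.4 = -758.4
Services: 283.3 + 185.8 - 141.3 = 327.8
Primary income: -378.9 - 124.1 - 185.3 + 116.7 = -571.6
Secondary income: 74.5 - 103.7 - 155.9 = -185.1
Current account = (-758.4) + 327.8 + (-571.6) + (-185.1) = -1187.3
(Excluded from the current account — financial account: inward foreign direct investment in the manufacturing sector 717.9, borrowing by resident firms from foreign banks 771.6, domestic pension funds' purchases of foreign equities 744.4, sale of domestic government bonds to non-residents 346.5; capital account: acquisition of foreign patents and trademarks (non-produced assets) 42.8, debt forgiveness received from foreign official creditors 50.2.)

-1187.3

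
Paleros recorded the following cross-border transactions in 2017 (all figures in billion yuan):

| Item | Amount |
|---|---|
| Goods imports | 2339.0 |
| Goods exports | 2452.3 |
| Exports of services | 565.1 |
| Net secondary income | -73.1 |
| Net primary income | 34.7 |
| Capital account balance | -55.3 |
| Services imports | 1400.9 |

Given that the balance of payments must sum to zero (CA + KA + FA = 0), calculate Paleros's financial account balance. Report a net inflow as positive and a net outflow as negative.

816.2

Goods balance = 2452.3 - 2339.0 = 113.3
Services balance = 565.1 - 1400.9 = -835.8
Trade balance (goods + services) = 113.3 + (-835.8) = -722.5
Net primary income = 34.7
Net secondary income = -73.1
Current account = -722.5 + 34.7 + (-73.1) = -760.9
Financial account = -(-760.9 + (-55.3)) = 816.2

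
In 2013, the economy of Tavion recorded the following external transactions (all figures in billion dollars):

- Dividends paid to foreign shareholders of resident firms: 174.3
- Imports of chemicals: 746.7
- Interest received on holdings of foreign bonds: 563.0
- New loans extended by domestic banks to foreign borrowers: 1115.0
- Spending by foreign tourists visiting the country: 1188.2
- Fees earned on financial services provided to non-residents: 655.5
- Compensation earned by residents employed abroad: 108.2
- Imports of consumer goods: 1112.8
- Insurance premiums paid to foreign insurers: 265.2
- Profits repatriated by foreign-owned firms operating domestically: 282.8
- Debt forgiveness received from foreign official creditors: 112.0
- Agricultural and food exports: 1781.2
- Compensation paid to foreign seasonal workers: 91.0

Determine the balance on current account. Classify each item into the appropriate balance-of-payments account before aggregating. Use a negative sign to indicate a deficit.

Goods: -1112.8 - 746.7 + 1781.2 = -78.3
Services: -265.2 + 655.5 + 1188.2 = 1578.5
Primary income: 108.2 - 91.0 + 563.0 - 282.8 - 174.3 = 123.1
Current account = (-78.3) + 1578.5 + 123.1 = 1623.3
(Excluded from the current account — financial account: new loans extended by domestic banks to foreign borrowers 1115.0; capital account: debt forgiveness received from foreign official creditors 112.0.)

1623.3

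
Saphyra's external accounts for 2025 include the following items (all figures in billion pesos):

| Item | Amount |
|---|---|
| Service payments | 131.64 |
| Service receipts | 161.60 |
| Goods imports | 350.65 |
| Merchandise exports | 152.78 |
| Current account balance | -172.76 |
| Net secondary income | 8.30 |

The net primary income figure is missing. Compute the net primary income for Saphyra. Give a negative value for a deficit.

-13.15

Current account = goods balance + services balance + net primary income + net secondary income
Sum of the known components = -159.61
Net primary income = CA - (known components) = -172.76 - (-159.61) = -13.15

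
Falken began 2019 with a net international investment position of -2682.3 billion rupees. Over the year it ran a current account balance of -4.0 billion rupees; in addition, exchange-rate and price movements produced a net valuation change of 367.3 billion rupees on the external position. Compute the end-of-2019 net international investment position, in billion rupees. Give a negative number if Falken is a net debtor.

Change in NIIP = current account + net valuation change = -4.0 + 367.3 = 363.3
End-of-year NIIP = -2682.3 + 363.3 = -2319.0

-2319.0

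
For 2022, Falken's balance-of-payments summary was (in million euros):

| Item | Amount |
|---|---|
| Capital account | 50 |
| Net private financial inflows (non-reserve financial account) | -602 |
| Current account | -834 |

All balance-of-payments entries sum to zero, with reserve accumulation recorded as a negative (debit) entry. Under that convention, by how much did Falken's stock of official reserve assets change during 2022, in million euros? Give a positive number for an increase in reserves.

Official reserve transactions balance = -((-834) + 50 + (-602)) = 1386
An accumulation of reserves is recorded as a debit (negative entry), so the change in the stock of reserves is the negative of that balance.
Change in official reserves = -(1386) = -1386

-1386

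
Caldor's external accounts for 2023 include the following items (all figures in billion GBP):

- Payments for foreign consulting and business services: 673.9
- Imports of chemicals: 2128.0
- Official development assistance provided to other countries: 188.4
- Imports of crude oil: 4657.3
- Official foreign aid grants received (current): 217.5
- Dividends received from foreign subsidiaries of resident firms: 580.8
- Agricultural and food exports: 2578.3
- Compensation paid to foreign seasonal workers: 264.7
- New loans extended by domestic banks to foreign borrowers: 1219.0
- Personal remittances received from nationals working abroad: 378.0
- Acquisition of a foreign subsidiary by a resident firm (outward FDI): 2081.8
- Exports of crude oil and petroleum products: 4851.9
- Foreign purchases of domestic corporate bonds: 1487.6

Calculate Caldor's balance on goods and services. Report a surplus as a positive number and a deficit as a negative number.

-29.0

Goods: -4657.3 + 4851.9 + 2578.3 - 2128.0 = 644.9
Services: -673.9
Trade balance = 644.9 + (-673.9) = -29.0
(Excluded from the trade balance — secondary income: official development assistance provided to other countries 188.4, official foreign aid grants received (current) 217.5, personal remittances received from nationals working abroad 378.0; primary income: dividends received from foreign subsidiaries of resident firms 580.8, compensation paid to foreign seasonal workers 264.7; financial account: new loans extended by domestic banks to foreign borrowers 1219.0, acquisition of a foreign subsidiary by a resident firm (outward FDI) 2081.8, foreign purchases of domestic corporate bonds 1487.6.)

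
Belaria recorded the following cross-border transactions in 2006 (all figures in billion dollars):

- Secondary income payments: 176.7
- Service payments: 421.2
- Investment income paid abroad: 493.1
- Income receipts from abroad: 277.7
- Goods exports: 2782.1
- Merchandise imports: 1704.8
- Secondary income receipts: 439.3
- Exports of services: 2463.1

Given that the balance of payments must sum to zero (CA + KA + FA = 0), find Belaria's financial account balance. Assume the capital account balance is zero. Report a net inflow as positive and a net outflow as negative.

Goods balance = 2782.1 - 1704.8 = 1077.3
Services balance = 2463.1 - 421.2 = 2041.9
Trade balance (goods + services) = 1077.3 + 2041.9 = 3119.2
Net primary income = 277.7 - 493.1 = -215.4
Net secondary income = 439.3 - 176.7 = 262.6
Current account = 3119.2 + (-215.4) + 262.6 = 3166.4
Financial account = -(3166.4) = -3166.4

-3166.4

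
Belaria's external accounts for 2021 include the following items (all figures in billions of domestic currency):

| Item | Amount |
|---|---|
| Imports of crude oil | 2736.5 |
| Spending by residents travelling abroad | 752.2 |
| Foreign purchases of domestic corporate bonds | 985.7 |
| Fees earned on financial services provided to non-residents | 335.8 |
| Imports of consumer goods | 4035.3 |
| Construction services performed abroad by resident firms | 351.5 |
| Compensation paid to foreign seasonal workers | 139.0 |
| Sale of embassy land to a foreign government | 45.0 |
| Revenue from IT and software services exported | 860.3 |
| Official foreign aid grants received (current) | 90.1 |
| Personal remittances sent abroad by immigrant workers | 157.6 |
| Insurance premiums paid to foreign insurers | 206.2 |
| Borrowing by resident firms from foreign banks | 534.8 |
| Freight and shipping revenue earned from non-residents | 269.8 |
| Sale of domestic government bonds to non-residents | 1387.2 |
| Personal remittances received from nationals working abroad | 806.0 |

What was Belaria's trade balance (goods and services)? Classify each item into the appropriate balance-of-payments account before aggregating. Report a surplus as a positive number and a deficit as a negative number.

Goods: -2736.5 - 4035.3 = -6771.8
Services: 860.3 + 269.8 + 351.5 + 335.8 - 752.2 - 206.2 = 859.0
Trade balance = -6771.8 + 859.0 = -5912.8
(Excluded from the trade balance — financial account: foreign purchases of domestic corporate bonds 985.7, borrowing by resident firms from foreign banks 534.8, sale of domestic government bonds to non-residents 1387.2; primary income: compensation paid to foreign seasonal workers 139.0; capital account: sale of embassy land to a foreign government 45.0; secondary income: official foreign aid grants received (current) 90.1, personal remittances sent abroad by immigrant workers 157.6, personal remittances received from nationals working abroad 806.0.)

-5912.8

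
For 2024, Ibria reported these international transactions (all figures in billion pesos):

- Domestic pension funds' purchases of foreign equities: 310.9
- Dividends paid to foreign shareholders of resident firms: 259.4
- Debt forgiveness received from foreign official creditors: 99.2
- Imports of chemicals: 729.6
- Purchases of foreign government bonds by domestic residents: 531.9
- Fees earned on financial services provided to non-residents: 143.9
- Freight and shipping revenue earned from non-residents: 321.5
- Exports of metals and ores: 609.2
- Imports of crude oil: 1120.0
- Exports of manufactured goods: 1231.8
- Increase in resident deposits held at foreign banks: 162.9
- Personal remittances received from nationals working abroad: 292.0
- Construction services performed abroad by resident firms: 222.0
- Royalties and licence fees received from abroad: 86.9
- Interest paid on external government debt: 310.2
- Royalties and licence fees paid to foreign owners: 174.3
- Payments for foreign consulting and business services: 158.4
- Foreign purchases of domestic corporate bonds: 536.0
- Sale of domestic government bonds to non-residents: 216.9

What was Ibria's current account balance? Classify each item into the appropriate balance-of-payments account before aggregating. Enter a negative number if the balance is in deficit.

Goods: -1120.0 + 609.2 - 729.6 + 1231.8 = -8.6
Services: 222.0 + 321.5 + 86.9 - 158.4 - 174.3 + 143.9 = 441.6
Primary income: -259.4 - 310.2 = -569.6
Secondary income: 292.0
Current account = (-8.6) + 441.6 + (-569.6) + 292.0 = 155.4
(Excluded from the current account — financial account: domestic pension funds' purchases of foreign equities 310.9, purchases of foreign government bonds by domestic residents 531.9, increase in resident deposits held at foreign banks 162.9, foreign purchases of domestic corporate bonds 536.0, sale of domestic government bonds to non-residents 216.9; capital account: debt forgiveness received from foreign official creditors 99.2.)

155.4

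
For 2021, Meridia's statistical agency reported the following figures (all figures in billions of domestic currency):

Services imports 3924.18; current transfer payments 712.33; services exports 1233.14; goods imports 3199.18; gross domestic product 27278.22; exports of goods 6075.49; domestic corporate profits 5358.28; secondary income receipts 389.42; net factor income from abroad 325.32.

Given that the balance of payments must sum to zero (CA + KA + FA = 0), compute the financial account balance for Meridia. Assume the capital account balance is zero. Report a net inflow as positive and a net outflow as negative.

-187.68

Goods balance = 6075.49 - 3199.18 = 2876.31
Services balance = 1233.14 - 3924.18 = -2691.04
Trade balance (goods + services) = 2876.31 + (-2691.04) = 185.27
Net primary income = 325.32
Net secondary income = 389.42 - 712.33 = -322.91
Current account = 185.27 + 325.32 + (-322.91) = 187.68
Financial account = -(187.68) = -187.68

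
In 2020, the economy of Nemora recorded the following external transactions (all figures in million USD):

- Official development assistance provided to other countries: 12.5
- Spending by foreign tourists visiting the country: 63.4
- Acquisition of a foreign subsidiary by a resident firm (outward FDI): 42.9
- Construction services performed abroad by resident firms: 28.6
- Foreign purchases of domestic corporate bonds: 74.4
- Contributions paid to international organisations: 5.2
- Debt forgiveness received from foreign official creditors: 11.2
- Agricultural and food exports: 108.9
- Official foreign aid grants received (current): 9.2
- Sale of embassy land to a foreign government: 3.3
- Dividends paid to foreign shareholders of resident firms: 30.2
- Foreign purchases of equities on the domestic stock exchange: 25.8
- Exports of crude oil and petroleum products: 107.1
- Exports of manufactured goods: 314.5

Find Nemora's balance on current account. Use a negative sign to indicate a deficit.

583.8

Goods: 107.1 + 314.5 + 108.9 = 530.5
Services: 28.6 + 63.4 = 92.0
Primary income: -30.2
Secondary income: -12.5 - 5.2 + 9.2 = -8.5
Current account = 530.5 + 92.0 + (-30.2) + (-8.5) = 583.8
(Excluded from the current account — financial account: acquisition of a foreign subsidiary by a resident firm (outward FDI) 42.9, foreign purchases of domestic corporate bonds 74.4, foreign purchases of equities on the domestic stock exchange 25.8; capital account: debt forgiveness received from foreign official creditors 11.2, sale of embassy land to a foreign government 3.3.)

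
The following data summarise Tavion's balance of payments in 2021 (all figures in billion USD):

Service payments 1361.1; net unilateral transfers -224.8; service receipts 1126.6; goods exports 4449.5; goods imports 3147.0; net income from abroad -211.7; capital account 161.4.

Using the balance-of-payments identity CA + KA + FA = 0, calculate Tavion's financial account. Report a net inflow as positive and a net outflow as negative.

Goods balance = 4449.5 - 3147.0 = 1302.5
Services balance = 1126.6 - 1361.1 = -234.5
Trade balance (goods + services) = 1302.5 + (-234.5) = 1068.0
Net primary income = -211.7
Net secondary income = -224.8
Current account = 1068.0 + (-211.7) + (-224.8) = 631.5
Financial account = -(631.5 + 161.4) = -792.9

-792.9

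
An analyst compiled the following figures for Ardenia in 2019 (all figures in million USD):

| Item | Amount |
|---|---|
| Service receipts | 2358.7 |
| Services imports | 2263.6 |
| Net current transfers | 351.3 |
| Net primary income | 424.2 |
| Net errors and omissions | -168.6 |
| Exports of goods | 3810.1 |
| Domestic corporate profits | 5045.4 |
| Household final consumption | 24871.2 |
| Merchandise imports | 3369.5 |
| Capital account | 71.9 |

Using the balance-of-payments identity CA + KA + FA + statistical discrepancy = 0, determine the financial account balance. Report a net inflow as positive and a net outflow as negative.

-1214.5

Goods balance = 3810.1 - 3369.5 = 440.6
Services balance = 2358.7 - 2263.6 = 95.1
Trade balance (goods + services) = 440.6 + 95.1 = 535.7
Net primary income = 424.2
Net secondary income = 351.3
Current account = 535.7 + 424.2 + 351.3 = 1311.2
Financial account = -(1311.2 + 71.9 + (-168.6)) = -1214.5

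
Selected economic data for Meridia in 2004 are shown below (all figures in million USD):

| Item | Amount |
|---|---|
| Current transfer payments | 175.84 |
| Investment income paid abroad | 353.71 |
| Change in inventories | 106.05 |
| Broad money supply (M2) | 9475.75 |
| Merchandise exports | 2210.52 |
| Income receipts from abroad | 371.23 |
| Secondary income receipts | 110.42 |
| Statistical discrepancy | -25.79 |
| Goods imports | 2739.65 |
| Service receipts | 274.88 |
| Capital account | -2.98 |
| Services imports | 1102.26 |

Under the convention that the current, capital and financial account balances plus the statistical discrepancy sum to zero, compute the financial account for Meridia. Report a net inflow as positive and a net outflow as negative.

Goods balance = 2210.52 - 2739.65 = -529.13
Services balance = 274.88 - 1102.26 = -827.38
Trade balance (goods + services) = -529.13 + (-827.38) = -1356.51
Net primary income = 371.23 - 353.71 = 17.52
Net secondary income = 110.42 - 175.84 = -65.42
Current account = -1356.51 + 17.52 + (-65.42) = -1404.41
Financial account = -(-1404.41 + (-2.98) + (-25.79)) = 1433.18

1433.18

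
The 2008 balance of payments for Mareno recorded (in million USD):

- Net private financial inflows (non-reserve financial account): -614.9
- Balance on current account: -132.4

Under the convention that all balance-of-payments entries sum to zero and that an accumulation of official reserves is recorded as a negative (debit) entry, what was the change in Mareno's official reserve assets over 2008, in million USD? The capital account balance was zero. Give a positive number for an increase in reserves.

Official reserve transactions balance = -((-132.4) + (-614.9)) = 747.3
An accumulation of reserves is recorded as a debit (negative entry), so the change in the stock of reserves is the negative of that balance.
Change in official reserves = -(747.3) = -747.3

-747.3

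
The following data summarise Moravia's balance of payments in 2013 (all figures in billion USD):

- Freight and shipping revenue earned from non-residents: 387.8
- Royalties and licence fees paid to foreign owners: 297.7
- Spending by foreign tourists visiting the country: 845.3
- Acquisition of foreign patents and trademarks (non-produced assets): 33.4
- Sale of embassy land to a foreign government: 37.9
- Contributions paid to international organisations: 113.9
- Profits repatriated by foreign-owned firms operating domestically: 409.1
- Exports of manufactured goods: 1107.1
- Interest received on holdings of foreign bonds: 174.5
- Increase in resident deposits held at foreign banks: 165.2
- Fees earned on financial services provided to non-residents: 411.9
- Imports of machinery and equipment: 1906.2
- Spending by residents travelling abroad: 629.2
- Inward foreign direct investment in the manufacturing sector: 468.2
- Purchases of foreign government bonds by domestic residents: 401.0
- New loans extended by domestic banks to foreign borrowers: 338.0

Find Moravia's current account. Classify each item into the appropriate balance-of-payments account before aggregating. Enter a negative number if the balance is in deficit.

-429.5

Goods: 1107.1 - 1906.2 = -799.1
Services: 845.3 + 387.8 - 297.7 + 411.9 - 629.2 = 718.1
Primary income: -409.1 + 174.5 = -234.6
Secondary income: -113.9
Current account = (-799.1) + 718.1 + (-234.6) + (-113.9) = -429.5
(Excluded from the current account — capital account: acquisition of foreign patents and trademarks (non-produced assets) 33.4, sale of embassy land to a foreign government 37.9; financial account: increase in resident deposits held at foreign banks 165.2, inward foreign direct investment in the manufacturing sector 468.2, purchases of foreign government bonds by domestic residents 401.0, new loans extended by domestic banks to foreign borrowers 338.0.)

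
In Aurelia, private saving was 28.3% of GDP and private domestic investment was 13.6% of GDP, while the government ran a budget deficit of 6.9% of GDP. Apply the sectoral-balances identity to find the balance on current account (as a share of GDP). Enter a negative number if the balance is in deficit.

By the sectoral-balances identity, CA = (S_private - I) + (T - G).
Private balance = 28.3 - 13.6 = 14.7
Government balance (T - G) = -6.9
CA = 14.7 + (-6.9) = 7.8

7.8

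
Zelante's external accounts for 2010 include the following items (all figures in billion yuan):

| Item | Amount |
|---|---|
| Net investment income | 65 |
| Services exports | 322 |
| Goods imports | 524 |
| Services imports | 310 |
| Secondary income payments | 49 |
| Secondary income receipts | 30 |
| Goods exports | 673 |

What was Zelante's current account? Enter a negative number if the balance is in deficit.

Goods balance = 673 - 524 = 149
Services balance = 322 - 310 = 12
Trade balance (goods + services) = 149 + 12 = 161
Net primary income = 65
Net secondary income = 30 - 49 = -19
Current account = 161 + 65 + (-19) = 207

207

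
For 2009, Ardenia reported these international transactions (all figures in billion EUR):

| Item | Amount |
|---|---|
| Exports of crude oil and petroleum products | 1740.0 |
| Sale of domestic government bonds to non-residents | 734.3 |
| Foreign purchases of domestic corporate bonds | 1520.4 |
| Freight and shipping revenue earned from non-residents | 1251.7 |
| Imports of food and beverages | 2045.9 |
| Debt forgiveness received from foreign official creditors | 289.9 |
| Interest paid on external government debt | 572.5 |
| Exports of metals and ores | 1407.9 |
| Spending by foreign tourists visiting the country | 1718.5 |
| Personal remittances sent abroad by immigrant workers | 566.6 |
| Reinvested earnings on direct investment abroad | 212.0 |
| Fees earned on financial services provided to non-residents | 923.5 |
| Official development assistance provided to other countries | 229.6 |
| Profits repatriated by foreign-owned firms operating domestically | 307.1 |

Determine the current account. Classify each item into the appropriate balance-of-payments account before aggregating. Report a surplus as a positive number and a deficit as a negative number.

Goods: 1407.9 - 2045.9 + 1740.0 = 1102.0
Services: 923.5 + 1718.5 + 1251.7 = 3893.7
Primary income: -307.1 + 212.0 - 572.5 = -667.6
Secondary income: -566.6 - 229.6 = -796.2
Current account = 1102.0 + 3893.7 + (-667.6) + (-796.2) = 3531.9
(Excluded from the current account — financial account: sale of domestic government bonds to non-residents 734.3, foreign purchases of domestic corporate bonds 1520.4; capital account: debt forgiveness received from foreign official creditors 289.9.)

3531.9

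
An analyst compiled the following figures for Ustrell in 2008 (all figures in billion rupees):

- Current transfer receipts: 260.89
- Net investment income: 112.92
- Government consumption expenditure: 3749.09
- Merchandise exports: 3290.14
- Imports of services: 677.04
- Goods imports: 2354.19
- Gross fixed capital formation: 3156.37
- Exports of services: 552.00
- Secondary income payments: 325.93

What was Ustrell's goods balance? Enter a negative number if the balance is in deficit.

935.95

Goods balance = 3290.14 - 2354.19 = 935.95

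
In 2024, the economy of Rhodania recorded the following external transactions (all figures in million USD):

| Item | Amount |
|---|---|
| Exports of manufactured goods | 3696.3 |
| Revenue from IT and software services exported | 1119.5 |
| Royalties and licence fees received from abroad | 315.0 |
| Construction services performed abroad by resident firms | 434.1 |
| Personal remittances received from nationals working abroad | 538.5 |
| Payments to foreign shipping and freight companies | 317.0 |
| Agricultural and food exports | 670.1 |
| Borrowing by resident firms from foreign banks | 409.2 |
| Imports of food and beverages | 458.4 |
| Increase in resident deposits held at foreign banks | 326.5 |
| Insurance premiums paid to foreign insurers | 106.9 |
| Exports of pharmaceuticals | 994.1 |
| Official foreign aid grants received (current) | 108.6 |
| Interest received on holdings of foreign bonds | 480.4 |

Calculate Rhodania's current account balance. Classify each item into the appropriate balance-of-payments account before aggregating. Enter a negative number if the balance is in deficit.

7474.3

Goods: 3696.3 - 458.4 + 670.1 + 994.1 = 4902.1
Services: 315.0 - 106.9 - 317.0 + 1119.5 + 434.1 = 1444.7
Primary income: 480.4
Secondary income: 538.5 + 108.6 = 647.1
Current account = 4902.1 + 1444.7 + 480.4 + 647.1 = 7474.3
(Excluded from the current account — financial account: borrowing by resident firms from foreign banks 409.2, increase in resident deposits held at foreign banks 326.5.)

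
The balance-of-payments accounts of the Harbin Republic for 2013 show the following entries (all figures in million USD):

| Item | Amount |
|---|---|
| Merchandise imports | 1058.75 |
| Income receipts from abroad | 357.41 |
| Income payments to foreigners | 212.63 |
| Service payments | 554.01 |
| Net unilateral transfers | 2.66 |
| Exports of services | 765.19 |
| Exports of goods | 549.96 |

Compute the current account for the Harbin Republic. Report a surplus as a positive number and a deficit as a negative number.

Goods balance = 549.96 - 1058.75 = -508.79
Services balance = 765.19 - 554.01 = 211.18
Trade balance (goods + services) = -508.79 + 211.18 = -297.61
Net primary income = 357.41 - 212.63 = 144.78
Net secondary income = 2.66
Current account = -297.61 + 144.78 + 2.66 = -150.17

-150.17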